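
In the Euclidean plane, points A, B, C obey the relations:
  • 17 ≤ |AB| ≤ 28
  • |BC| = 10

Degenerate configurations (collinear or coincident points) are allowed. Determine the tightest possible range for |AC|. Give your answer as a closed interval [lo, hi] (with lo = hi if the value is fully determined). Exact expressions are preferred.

|AB| ∈ [17, 28]
|BC| ∈ {10}
|AC| ∈ [7, 38]

|AC| ∈ [7, 38]  (≈ [7.0000, 38.0000])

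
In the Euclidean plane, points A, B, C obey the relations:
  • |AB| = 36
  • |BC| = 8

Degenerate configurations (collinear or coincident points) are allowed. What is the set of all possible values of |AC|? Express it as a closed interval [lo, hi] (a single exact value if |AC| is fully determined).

|AC| ∈ [28, 44]  (≈ [28.0000, 44.0000])

|AB| ∈ {36}
|BC| ∈ {8}
|AC| ∈ [28, 44]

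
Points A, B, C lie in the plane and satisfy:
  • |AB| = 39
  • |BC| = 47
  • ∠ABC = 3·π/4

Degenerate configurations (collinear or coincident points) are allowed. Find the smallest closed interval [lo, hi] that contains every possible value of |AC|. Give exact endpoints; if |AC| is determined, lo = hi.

|AB| ∈ {39}
|BC| ∈ {47}
|AC| ∈ {√(1833·√(2) + 3730)}

|AC| = √(1833·√(2) + 3730)  (≈ 79.5126)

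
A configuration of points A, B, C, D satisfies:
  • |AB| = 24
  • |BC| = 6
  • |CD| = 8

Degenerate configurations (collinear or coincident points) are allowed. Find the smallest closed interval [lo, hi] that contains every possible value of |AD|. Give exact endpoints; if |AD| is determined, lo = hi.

|AB| ∈ {24}
|BC| ∈ {6}
|CD| ∈ {8}
|AC| ∈ [18, 30]
|BD| ∈ [2, 14]
|AD| ∈ [10, 38]

|AD| ∈ [10, 38]  (≈ [10.0000, 38.0000])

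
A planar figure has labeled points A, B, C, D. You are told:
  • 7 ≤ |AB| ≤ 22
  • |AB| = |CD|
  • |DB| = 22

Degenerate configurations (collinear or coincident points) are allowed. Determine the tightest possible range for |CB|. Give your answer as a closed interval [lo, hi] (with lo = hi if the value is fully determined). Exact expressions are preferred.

|CB| ∈ [0, 44]  (≈ [0.0000, 44.0000])

|AB| ∈ [7, 22]
|BD| ∈ {22}
|CD| ∈ [7, 22]
|AD| ∈ [0, 44]
|BC| ∈ [0, 44]
|AC| ∈ [0, 66]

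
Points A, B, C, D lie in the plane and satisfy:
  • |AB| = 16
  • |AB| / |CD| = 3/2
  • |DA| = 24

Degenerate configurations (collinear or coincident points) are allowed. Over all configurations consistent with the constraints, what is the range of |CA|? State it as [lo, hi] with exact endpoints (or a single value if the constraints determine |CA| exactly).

|CA| ∈ [40/3, 104/3]  (≈ [13.3333, 34.6667])

|AB| ∈ {16}
|AD| ∈ {24}
|CD| ∈ {32/3}
|BD| ∈ [8, 40]
|AC| ∈ [40/3, 104/3]
|BC| ∈ [0, 152/3]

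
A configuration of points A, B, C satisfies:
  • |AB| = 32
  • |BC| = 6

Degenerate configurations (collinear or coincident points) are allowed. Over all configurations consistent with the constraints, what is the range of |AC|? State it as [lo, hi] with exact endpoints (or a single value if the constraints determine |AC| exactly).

|AB| ∈ {32}
|BC| ∈ {6}
|AC| ∈ [26, 38]

|AC| ∈ [26, 38]  (≈ [26.0000, 38.0000])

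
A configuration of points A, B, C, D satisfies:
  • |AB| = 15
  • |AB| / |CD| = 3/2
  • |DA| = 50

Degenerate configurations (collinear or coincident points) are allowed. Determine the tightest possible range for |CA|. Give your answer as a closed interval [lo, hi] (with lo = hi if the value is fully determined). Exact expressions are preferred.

|CA| ∈ [40, 60]  (≈ [40.0000, 60.0000])

|AB| ∈ {15}
|AD| ∈ {50}
|CD| ∈ {10}
|BD| ∈ [35, 65]
|AC| ∈ [40, 60]
|BC| ∈ [25, 75]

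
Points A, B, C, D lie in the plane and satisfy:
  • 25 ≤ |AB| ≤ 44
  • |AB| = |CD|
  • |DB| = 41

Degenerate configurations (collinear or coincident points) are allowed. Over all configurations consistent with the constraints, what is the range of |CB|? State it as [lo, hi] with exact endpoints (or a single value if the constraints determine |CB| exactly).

|AB| ∈ [25, 44]
|BD| ∈ {41}
|CD| ∈ [25, 44]
|AD| ∈ [0, 85]
|BC| ∈ [0, 85]
|AC| ∈ [0, 129]

|CB| ∈ [0, 85]  (≈ [0.0000, 85.0000])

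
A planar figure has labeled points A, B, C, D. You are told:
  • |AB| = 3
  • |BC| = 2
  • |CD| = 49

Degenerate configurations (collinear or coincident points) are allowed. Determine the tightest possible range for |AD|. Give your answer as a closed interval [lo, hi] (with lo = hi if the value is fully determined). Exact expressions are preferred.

|AB| ∈ {3}
|BC| ∈ {2}
|CD| ∈ {49}
|AC| ∈ [1, 5]
|BD| ∈ [47, 51]
|AD| ∈ [44, 54]

|AD| ∈ [44, 54]  (≈ [44.0000, 54.0000])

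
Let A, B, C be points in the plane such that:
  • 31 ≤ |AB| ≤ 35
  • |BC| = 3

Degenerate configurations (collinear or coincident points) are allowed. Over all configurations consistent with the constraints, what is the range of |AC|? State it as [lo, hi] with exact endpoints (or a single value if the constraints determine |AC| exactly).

|AB| ∈ [31, 35]
|BC| ∈ {3}
|AC| ∈ [28, 38]

|AC| ∈ [28, 38]  (≈ [28.0000, 38.0000])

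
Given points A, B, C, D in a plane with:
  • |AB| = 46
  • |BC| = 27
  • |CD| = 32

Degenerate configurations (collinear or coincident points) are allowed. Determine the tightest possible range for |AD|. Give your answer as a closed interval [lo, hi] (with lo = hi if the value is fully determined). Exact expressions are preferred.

|AB| ∈ {46}
|BC| ∈ {27}
|CD| ∈ {32}
|AC| ∈ [19, 73]
|BD| ∈ [5, 59]
|AD| ∈ [0, 105]

|AD| ∈ [0, 105]  (≈ [0.0000, 105.0000])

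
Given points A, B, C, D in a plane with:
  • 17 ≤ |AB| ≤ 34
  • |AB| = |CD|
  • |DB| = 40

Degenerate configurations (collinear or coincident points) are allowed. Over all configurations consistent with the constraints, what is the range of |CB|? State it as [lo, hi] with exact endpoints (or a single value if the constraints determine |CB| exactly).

|AB| ∈ [17, 34]
|BD| ∈ {40}
|CD| ∈ [17, 34]
|AD| ∈ [6, 74]
|BC| ∈ [6, 74]
|AC| ∈ [0, 108]

|CB| ∈ [6, 74]  (≈ [6.0000, 74.0000])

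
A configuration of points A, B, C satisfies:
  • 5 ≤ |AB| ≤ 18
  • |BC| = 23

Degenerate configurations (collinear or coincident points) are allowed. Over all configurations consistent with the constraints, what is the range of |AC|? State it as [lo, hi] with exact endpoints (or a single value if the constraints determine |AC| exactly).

|AC| ∈ [5, 41]  (≈ [5.0000, 41.0000])

|AB| ∈ [5, 18]
|BC| ∈ {23}
|AC| ∈ [5, 41]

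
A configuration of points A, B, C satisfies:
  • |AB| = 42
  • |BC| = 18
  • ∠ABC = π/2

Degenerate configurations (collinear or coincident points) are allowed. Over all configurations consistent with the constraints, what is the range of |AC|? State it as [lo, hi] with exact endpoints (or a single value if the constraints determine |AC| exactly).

|AB| ∈ {42}
|BC| ∈ {18}
|AC| ∈ {6·√(58)}

|AC| = 6·√(58)  (≈ 45.6946)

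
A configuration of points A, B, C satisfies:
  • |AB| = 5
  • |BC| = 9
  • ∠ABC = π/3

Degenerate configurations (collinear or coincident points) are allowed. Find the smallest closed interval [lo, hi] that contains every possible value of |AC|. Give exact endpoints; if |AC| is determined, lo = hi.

|AC| = √(61)  (≈ 7.8102)

|AB| ∈ {5}
|BC| ∈ {9}
|AC| ∈ {√(61)}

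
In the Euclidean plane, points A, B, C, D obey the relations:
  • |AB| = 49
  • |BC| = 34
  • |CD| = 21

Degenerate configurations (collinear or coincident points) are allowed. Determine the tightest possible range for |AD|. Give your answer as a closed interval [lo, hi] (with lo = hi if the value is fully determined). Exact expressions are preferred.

|AB| ∈ {49}
|BC| ∈ {34}
|CD| ∈ {21}
|AC| ∈ [15, 83]
|BD| ∈ [13, 55]
|AD| ∈ [0, 104]

|AD| ∈ [0, 104]  (≈ [0.0000, 104.0000])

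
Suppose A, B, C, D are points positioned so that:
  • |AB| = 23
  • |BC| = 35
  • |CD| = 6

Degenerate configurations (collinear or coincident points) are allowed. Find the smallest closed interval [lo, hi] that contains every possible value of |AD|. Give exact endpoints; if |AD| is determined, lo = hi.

|AB| ∈ {23}
|BC| ∈ {35}
|CD| ∈ {6}
|AC| ∈ [12, 58]
|BD| ∈ [29, 41]
|AD| ∈ [6, 64]

|AD| ∈ [6, 64]  (≈ [6.0000, 64.0000])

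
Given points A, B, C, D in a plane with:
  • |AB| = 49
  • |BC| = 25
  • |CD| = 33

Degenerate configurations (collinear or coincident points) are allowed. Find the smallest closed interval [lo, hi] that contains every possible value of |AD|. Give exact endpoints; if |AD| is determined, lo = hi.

|AD| ∈ [0, 107]  (≈ [0.0000, 107.0000])

|AB| ∈ {49}
|BC| ∈ {25}
|CD| ∈ {33}
|AC| ∈ [24, 74]
|BD| ∈ [8, 58]
|AD| ∈ [0, 107]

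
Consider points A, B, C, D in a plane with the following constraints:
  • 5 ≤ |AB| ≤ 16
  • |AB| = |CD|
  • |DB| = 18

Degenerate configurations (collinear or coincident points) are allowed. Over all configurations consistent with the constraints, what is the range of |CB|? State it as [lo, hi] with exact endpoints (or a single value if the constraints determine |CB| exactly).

|AB| ∈ [5, 16]
|BD| ∈ {18}
|CD| ∈ [5, 16]
|AD| ∈ [2, 34]
|BC| ∈ [2, 34]
|AC| ∈ [0, 50]

|CB| ∈ [2, 34]  (≈ [2.0000, 34.0000])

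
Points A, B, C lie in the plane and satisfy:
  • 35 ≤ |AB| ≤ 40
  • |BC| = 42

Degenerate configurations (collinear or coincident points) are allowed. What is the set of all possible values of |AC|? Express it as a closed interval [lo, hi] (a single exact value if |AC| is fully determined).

|AB| ∈ [35, 40]
|BC| ∈ {42}
|AC| ∈ [2, 82]

|AC| ∈ [2, 82]  (≈ [2.0000, 82.0000])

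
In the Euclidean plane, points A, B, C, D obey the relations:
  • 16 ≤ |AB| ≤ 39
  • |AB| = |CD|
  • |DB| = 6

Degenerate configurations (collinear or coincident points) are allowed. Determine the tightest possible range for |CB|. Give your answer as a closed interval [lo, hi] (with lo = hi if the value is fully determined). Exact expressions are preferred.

|CB| ∈ [10, 45]  (≈ [10.0000, 45.0000])

|AB| ∈ [16, 39]
|BD| ∈ {6}
|CD| ∈ [16, 39]
|AD| ∈ [10, 45]
|BC| ∈ [10, 45]
|AC| ∈ [0, 84]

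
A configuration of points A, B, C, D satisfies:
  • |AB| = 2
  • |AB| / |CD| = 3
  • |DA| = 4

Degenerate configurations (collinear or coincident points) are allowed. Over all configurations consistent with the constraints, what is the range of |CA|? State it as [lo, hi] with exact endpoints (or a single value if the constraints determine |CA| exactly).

|AB| ∈ {2}
|AD| ∈ {4}
|CD| ∈ {2/3}
|BD| ∈ [2, 6]
|AC| ∈ [10/3, 14/3]
|BC| ∈ [4/3, 20/3]

|CA| ∈ [10/3, 14/3]  (≈ [3.3333, 4.6667])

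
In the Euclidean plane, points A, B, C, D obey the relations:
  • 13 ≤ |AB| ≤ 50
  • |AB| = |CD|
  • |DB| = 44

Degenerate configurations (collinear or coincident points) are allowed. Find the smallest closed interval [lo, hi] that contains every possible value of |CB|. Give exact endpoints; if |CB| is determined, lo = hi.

|CB| ∈ [0, 94]  (≈ [0.0000, 94.0000])

|AB| ∈ [13, 50]
|BD| ∈ {44}
|CD| ∈ [13, 50]
|AD| ∈ [0, 94]
|BC| ∈ [0, 94]
|AC| ∈ [0, 144]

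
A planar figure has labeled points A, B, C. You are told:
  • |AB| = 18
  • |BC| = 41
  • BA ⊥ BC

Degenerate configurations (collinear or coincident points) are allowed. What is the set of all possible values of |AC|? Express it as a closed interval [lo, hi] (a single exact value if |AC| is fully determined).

|AC| = √(2005)  (≈ 44.7772)

|AB| ∈ {18}
|BC| ∈ {41}
|AC| ∈ {√(2005)}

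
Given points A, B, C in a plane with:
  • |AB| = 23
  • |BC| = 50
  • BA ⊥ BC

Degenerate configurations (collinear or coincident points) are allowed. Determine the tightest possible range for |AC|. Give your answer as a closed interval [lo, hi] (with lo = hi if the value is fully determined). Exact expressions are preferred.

|AB| ∈ {23}
|BC| ∈ {50}
|AC| ∈ {√(3029)}

|AC| = √(3029)  (≈ 55.0364)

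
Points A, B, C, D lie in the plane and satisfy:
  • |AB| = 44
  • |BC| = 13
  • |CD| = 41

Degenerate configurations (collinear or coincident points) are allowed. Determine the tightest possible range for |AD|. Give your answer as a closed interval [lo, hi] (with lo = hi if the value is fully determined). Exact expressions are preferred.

|AD| ∈ [0, 98]  (≈ [0.0000, 98.0000])

|AB| ∈ {44}
|BC| ∈ {13}
|CD| ∈ {41}
|AC| ∈ [31, 57]
|BD| ∈ [28, 54]
|AD| ∈ [0, 98]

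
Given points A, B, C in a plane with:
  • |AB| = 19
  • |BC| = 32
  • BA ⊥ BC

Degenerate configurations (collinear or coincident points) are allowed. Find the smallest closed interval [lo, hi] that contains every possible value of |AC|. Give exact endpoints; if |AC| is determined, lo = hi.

|AB| ∈ {19}
|BC| ∈ {32}
|AC| ∈ {√(1385)}

|AC| = √(1385)  (≈ 37.2156)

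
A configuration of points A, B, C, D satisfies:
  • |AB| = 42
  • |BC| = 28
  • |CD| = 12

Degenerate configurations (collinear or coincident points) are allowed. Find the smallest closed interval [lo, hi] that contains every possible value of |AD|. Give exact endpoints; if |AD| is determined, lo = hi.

|AD| ∈ [2, 82]  (≈ [2.0000, 82.0000])

|AB| ∈ {42}
|BC| ∈ {28}
|CD| ∈ {12}
|AC| ∈ [14, 70]
|BD| ∈ [16, 40]
|AD| ∈ [2, 82]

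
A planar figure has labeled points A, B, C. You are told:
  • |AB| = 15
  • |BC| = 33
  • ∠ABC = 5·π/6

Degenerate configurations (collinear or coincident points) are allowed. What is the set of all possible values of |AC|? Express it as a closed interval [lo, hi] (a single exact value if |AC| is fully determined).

|AB| ∈ {15}
|BC| ∈ {33}
|AC| ∈ {3·√(55·√(3) + 146)}

|AC| = 3·√(55·√(3) + 146)  (≈ 46.5979)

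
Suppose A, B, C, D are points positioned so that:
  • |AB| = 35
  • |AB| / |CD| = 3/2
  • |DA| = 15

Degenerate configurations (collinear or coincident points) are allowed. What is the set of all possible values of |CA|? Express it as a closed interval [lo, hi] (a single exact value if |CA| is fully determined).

|CA| ∈ [25/3, 115/3]  (≈ [8.3333, 38.3333])

|AB| ∈ {35}
|AD| ∈ {15}
|CD| ∈ {70/3}
|BD| ∈ [20, 50]
|AC| ∈ [25/3, 115/3]
|BC| ∈ [0, 220/3]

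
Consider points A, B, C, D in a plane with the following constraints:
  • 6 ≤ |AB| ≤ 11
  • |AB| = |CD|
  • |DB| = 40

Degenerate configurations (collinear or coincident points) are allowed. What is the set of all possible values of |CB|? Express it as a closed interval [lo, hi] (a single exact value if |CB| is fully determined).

|CB| ∈ [29, 51]  (≈ [29.0000, 51.0000])

|AB| ∈ [6, 11]
|BD| ∈ {40}
|CD| ∈ [6, 11]
|AD| ∈ [29, 51]
|BC| ∈ [29, 51]
|AC| ∈ [18, 62]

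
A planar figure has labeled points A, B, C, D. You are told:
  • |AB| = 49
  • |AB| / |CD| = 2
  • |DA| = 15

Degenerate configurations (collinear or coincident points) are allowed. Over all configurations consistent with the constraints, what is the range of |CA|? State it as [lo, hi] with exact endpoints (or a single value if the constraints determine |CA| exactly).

|AB| ∈ {49}
|AD| ∈ {15}
|CD| ∈ {49/2}
|BD| ∈ [34, 64]
|AC| ∈ [19/2, 79/2]
|BC| ∈ [19/2, 177/2]

|CA| ∈ [19/2, 79/2]  (≈ [9.5000, 39.5000])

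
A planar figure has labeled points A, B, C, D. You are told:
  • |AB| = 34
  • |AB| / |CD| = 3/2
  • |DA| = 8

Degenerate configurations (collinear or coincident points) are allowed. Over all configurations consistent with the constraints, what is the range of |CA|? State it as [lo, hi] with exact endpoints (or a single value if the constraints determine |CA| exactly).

|CA| ∈ [44/3, 92/3]  (≈ [14.6667, 30.6667])

|AB| ∈ {34}
|AD| ∈ {8}
|CD| ∈ {68/3}
|BD| ∈ [26, 42]
|AC| ∈ [44/3, 92/3]
|BC| ∈ [10/3, 194/3]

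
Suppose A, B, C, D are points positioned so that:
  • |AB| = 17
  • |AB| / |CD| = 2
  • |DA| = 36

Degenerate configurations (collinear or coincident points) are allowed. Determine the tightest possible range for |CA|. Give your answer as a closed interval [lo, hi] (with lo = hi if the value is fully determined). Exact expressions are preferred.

|AB| ∈ {17}
|AD| ∈ {36}
|CD| ∈ {17/2}
|BD| ∈ [19, 53]
|AC| ∈ [55/2, 89/2]
|BC| ∈ [21/2, 123/2]

|CA| ∈ [55/2, 89/2]  (≈ [27.5000, 44.5000])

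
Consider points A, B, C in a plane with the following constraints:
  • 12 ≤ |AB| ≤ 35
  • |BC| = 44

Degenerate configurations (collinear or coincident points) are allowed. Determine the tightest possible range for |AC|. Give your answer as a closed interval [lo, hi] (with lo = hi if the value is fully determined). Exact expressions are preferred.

|AC| ∈ [9, 79]  (≈ [9.0000, 79.0000])

|AB| ∈ [12, 35]
|BC| ∈ {44}
|AC| ∈ [9, 79]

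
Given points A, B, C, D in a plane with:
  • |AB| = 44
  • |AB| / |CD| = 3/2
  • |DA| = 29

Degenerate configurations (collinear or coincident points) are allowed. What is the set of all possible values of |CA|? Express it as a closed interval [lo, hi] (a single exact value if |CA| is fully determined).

|CA| ∈ [1/3, 175/3]  (≈ [0.3333, 58.3333])

|AB| ∈ {44}
|AD| ∈ {29}
|CD| ∈ {88/3}
|BD| ∈ [15, 73]
|AC| ∈ [1/3, 175/3]
|BC| ∈ [0, 307/3]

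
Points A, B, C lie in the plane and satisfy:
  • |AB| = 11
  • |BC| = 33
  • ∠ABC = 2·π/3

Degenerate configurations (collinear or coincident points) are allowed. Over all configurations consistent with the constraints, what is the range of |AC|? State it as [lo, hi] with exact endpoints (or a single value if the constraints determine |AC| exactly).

|AB| ∈ {11}
|BC| ∈ {33}
|AC| ∈ {11·√(13)}

|AC| = 11·√(13)  (≈ 39.6611)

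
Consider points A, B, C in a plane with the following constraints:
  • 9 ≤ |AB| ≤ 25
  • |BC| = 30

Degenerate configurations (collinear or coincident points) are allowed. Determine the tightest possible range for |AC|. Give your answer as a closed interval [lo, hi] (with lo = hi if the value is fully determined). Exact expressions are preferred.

|AB| ∈ [9, 25]
|BC| ∈ {30}
|AC| ∈ [5, 55]

|AC| ∈ [5, 55]  (≈ [5.0000, 55.0000])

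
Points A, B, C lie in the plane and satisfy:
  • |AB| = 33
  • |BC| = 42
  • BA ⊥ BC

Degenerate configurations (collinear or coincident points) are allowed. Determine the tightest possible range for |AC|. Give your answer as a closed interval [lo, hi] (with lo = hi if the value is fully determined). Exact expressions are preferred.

|AC| = 3·√(317)  (≈ 53.4135)

|AB| ∈ {33}
|BC| ∈ {42}
|AC| ∈ {3·√(317)}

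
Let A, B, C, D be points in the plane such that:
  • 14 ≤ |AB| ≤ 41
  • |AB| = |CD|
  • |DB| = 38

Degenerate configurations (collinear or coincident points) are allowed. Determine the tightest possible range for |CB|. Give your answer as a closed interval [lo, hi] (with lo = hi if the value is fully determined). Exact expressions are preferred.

|CB| ∈ [0, 79]  (≈ [0.0000, 79.0000])

|AB| ∈ [14, 41]
|BD| ∈ {38}
|CD| ∈ [14, 41]
|AD| ∈ [0, 79]
|BC| ∈ [0, 79]
|AC| ∈ [0, 120]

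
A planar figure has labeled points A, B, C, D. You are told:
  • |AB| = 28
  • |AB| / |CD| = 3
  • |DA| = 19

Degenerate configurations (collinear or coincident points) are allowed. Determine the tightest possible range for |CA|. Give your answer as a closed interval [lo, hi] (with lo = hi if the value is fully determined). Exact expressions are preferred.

|AB| ∈ {28}
|AD| ∈ {19}
|CD| ∈ {28/3}
|BD| ∈ [9, 47]
|AC| ∈ [29/3, 85/3]
|BC| ∈ [0, 169/3]

|CA| ∈ [29/3, 85/3]  (≈ [9.6667, 28.3333])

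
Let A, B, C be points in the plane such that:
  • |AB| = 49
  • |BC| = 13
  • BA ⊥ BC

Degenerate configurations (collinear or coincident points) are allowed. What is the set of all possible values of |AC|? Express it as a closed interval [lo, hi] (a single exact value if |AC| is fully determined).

|AB| ∈ {49}
|BC| ∈ {13}
|AC| ∈ {√(2570)}

|AC| = √(2570)  (≈ 50.6952)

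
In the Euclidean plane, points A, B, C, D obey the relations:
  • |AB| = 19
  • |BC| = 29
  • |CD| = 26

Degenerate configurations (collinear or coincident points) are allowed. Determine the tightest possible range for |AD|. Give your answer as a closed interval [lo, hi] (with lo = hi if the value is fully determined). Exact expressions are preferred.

|AD| ∈ [0, 74]  (≈ [0.0000, 74.0000])

|AB| ∈ {19}
|BC| ∈ {29}
|CD| ∈ {26}
|AC| ∈ [10, 48]
|BD| ∈ [3, 55]
|AD| ∈ [0, 74]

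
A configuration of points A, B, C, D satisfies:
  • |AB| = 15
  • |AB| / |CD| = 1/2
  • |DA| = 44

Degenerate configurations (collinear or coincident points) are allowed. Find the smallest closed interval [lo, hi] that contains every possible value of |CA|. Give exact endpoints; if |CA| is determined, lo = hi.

|CA| ∈ [14, 74]  (≈ [14.0000, 74.0000])

|AB| ∈ {15}
|AD| ∈ {44}
|CD| ∈ {30}
|BD| ∈ [29, 59]
|AC| ∈ [14, 74]
|BC| ∈ [0, 89]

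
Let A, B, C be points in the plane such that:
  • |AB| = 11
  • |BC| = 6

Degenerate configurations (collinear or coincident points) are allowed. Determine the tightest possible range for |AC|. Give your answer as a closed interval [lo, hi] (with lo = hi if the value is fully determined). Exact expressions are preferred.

|AC| ∈ [5, 17]  (≈ [5.0000, 17.0000])

|AB| ∈ {11}
|BC| ∈ {6}
|AC| ∈ [5, 17]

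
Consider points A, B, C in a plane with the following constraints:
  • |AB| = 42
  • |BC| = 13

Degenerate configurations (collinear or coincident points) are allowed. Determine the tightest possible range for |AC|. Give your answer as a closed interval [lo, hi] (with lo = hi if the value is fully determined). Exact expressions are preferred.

|AB| ∈ {42}
|BC| ∈ {13}
|AC| ∈ [29, 55]

|AC| ∈ [29, 55]  (≈ [29.0000, 55.0000])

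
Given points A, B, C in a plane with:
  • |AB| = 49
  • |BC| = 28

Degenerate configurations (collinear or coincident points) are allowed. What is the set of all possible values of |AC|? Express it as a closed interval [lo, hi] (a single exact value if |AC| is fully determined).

|AC| ∈ [21, 77]  (≈ [21.0000, 77.0000])

|AB| ∈ {49}
|BC| ∈ {28}
|AC| ∈ [21, 77]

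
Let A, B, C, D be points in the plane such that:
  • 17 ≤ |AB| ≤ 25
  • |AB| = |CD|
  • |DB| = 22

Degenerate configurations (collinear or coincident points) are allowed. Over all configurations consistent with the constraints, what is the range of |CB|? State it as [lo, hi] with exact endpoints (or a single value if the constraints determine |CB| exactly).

|CB| ∈ [0, 47]  (≈ [0.0000, 47.0000])

|AB| ∈ [17, 25]
|BD| ∈ {22}
|CD| ∈ [17, 25]
|AD| ∈ [0, 47]
|BC| ∈ [0, 47]
|AC| ∈ [0, 72]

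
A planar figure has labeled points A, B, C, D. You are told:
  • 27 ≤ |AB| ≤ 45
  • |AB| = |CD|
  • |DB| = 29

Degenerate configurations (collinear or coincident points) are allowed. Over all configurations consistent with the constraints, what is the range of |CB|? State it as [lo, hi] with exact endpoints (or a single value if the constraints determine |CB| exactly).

|CB| ∈ [0, 74]  (≈ [0.0000, 74.0000])

|AB| ∈ [27, 45]
|BD| ∈ {29}
|CD| ∈ [27, 45]
|AD| ∈ [0, 74]
|BC| ∈ [0, 74]
|AC| ∈ [0, 119]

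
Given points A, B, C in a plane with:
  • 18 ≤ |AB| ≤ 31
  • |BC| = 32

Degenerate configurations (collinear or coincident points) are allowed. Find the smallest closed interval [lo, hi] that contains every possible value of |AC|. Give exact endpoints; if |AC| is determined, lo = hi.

|AC| ∈ [1, 63]  (≈ [1.0000, 63.0000])

|AB| ∈ [18, 31]
|BC| ∈ {32}
|AC| ∈ [1, 63]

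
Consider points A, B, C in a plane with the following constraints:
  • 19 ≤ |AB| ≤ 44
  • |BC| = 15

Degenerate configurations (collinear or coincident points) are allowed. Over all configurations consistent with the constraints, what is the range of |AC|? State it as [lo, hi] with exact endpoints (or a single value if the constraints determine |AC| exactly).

|AB| ∈ [19, 44]
|BC| ∈ {15}
|AC| ∈ [4, 59]

|AC| ∈ [4, 59]  (≈ [4.0000, 59.0000])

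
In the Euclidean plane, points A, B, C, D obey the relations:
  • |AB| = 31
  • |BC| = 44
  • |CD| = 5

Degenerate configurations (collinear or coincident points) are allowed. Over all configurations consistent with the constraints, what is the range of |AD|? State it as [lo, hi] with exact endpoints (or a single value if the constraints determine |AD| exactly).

|AB| ∈ {31}
|BC| ∈ {44}
|CD| ∈ {5}
|AC| ∈ [13, 75]
|BD| ∈ [39, 49]
|AD| ∈ [8, 80]

|AD| ∈ [8, 80]  (≈ [8.0000, 80.0000])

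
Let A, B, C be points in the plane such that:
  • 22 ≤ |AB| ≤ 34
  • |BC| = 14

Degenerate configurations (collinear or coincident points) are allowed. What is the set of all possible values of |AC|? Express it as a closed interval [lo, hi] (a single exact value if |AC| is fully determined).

|AC| ∈ [8, 48]  (≈ [8.0000, 48.0000])

|AB| ∈ [22, 34]
|BC| ∈ {14}
|AC| ∈ [8, 48]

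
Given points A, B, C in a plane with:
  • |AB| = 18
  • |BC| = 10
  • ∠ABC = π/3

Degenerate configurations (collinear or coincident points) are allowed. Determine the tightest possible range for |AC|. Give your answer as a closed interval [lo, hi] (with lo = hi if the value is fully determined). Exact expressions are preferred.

|AB| ∈ {18}
|BC| ∈ {10}
|AC| ∈ {2·√(61)}

|AC| = 2·√(61)  (≈ 15.6205)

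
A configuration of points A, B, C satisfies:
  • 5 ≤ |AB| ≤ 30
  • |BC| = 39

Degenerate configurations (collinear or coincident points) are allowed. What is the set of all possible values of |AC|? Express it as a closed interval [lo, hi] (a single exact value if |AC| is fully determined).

|AC| ∈ [9, 69]  (≈ [9.0000, 69.0000])

|AB| ∈ [5, 30]
|BC| ∈ {39}
|AC| ∈ [9, 69]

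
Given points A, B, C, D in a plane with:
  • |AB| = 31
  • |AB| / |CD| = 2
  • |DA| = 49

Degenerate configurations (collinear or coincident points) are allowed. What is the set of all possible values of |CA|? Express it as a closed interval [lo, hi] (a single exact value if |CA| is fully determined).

|CA| ∈ [67/2, 129/2]  (≈ [33.5000, 64.5000])

|AB| ∈ {31}
|AD| ∈ {49}
|CD| ∈ {31/2}
|BD| ∈ [18, 80]
|AC| ∈ [67/2, 129/2]
|BC| ∈ [5/2, 191/2]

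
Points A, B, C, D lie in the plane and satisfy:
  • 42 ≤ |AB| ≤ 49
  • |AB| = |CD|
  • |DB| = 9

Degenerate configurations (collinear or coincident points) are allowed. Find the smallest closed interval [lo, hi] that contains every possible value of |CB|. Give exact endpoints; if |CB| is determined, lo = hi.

|CB| ∈ [33, 58]  (≈ [33.0000, 58.0000])

|AB| ∈ [42, 49]
|BD| ∈ {9}
|CD| ∈ [42, 49]
|AD| ∈ [33, 58]
|BC| ∈ [33, 58]
|AC| ∈ [0, 107]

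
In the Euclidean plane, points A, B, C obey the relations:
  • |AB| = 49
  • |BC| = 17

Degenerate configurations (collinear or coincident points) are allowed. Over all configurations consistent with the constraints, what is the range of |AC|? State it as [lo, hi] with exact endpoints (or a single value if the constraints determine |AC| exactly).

|AC| ∈ [32, 66]  (≈ [32.0000, 66.0000])

|AB| ∈ {49}
|BC| ∈ {17}
|AC| ∈ [32, 66]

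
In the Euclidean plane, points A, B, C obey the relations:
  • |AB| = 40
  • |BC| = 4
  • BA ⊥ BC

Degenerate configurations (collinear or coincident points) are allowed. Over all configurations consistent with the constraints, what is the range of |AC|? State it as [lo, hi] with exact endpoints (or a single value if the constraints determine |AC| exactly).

|AB| ∈ {40}
|BC| ∈ {4}
|AC| ∈ {4·√(101)}

|AC| = 4·√(101)  (≈ 40.1995)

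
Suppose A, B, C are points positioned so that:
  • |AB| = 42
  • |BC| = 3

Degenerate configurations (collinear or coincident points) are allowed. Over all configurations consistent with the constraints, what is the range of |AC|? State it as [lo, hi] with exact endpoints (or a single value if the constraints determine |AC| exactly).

|AB| ∈ {42}
|BC| ∈ {3}
|AC| ∈ [39, 45]

|AC| ∈ [39, 45]  (≈ [39.0000, 45.0000])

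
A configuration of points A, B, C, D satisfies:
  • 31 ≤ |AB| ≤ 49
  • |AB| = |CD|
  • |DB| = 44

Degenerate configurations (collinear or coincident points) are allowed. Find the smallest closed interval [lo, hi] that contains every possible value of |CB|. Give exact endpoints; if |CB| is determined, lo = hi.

|CB| ∈ [0, 93]  (≈ [0.0000, 93.0000])

|AB| ∈ [31, 49]
|BD| ∈ {44}
|CD| ∈ [31, 49]
|AD| ∈ [0, 93]
|BC| ∈ [0, 93]
|AC| ∈ [0, 142]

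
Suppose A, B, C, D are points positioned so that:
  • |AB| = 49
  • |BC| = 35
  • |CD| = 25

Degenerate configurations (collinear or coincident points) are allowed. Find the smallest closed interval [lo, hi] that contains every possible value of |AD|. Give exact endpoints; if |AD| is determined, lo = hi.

|AD| ∈ [0, 109]  (≈ [0.0000, 109.0000])

|AB| ∈ {49}
|BC| ∈ {35}
|CD| ∈ {25}
|AC| ∈ [14, 84]
|BD| ∈ [10, 60]
|AD| ∈ [0, 109]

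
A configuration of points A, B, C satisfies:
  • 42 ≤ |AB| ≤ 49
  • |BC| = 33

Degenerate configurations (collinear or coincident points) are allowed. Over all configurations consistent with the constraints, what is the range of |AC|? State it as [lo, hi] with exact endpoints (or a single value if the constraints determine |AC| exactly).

|AB| ∈ [42, 49]
|BC| ∈ {33}
|AC| ∈ [9, 82]

|AC| ∈ [9, 82]  (≈ [9.0000, 82.0000])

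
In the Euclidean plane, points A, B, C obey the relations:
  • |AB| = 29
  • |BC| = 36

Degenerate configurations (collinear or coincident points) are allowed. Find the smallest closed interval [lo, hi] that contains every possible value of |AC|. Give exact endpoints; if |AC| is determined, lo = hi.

|AB| ∈ {29}
|BC| ∈ {36}
|AC| ∈ [7, 65]

|AC| ∈ [7, 65]  (≈ [7.0000, 65.0000])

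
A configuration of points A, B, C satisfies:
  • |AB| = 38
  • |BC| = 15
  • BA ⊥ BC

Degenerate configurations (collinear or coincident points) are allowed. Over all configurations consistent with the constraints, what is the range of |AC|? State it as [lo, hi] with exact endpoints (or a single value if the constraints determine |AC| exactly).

|AC| = √(1669)  (≈ 40.8534)

|AB| ∈ {38}
|BC| ∈ {15}
|AC| ∈ {√(1669)}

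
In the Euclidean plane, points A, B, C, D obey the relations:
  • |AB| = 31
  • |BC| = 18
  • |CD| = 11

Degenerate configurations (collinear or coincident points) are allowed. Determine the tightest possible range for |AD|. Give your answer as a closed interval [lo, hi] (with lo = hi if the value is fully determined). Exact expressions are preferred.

|AB| ∈ {31}
|BC| ∈ {18}
|CD| ∈ {11}
|AC| ∈ [13, 49]
|BD| ∈ [7, 29]
|AD| ∈ [2, 60]

|AD| ∈ [2, 60]  (≈ [2.0000, 60.0000])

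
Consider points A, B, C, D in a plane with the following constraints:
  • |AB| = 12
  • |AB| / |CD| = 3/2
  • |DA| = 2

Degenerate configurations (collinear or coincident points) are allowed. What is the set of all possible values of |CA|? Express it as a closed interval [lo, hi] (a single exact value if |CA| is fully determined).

|AB| ∈ {12}
|AD| ∈ {2}
|CD| ∈ {8}
|BD| ∈ [10, 14]
|AC| ∈ [6, 10]
|BC| ∈ [2, 22]

|CA| ∈ [6, 10]  (≈ [6.0000, 10.0000])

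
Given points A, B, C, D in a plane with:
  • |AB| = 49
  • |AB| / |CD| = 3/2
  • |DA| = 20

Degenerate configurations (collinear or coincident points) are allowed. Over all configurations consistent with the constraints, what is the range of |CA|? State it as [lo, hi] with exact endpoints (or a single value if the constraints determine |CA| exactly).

|AB| ∈ {49}
|AD| ∈ {20}
|CD| ∈ {98/3}
|BD| ∈ [29, 69]
|AC| ∈ [38/3, 158/3]
|BC| ∈ [0, 305/3]

|CA| ∈ [38/3, 158/3]  (≈ [12.6667, 52.6667])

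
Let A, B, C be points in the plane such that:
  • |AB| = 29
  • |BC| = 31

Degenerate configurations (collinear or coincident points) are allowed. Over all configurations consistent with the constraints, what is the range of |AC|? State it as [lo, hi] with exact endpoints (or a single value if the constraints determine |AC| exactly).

|AC| ∈ [2, 60]  (≈ [2.0000, 60.0000])

|AB| ∈ {29}
|BC| ∈ {31}
|AC| ∈ [2, 60]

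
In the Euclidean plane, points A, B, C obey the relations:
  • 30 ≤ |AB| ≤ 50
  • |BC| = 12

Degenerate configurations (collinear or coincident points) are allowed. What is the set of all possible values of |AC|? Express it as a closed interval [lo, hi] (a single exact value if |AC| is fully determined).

|AC| ∈ [18, 62]  (≈ [18.0000, 62.0000])

|AB| ∈ [30, 50]
|BC| ∈ {12}
|AC| ∈ [18, 62]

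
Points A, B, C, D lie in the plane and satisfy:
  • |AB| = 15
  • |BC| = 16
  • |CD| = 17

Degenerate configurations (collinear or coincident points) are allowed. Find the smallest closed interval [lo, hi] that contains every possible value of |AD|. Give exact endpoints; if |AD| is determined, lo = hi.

|AD| ∈ [0, 48]  (≈ [0.0000, 48.0000])

|AB| ∈ {15}
|BC| ∈ {16}
|CD| ∈ {17}
|AC| ∈ [1, 31]
|BD| ∈ [1, 33]
|AD| ∈ [0, 48]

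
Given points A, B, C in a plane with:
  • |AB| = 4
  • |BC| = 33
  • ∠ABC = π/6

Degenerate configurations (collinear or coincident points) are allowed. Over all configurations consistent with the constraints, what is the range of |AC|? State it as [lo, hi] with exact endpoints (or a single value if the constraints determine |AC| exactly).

|AB| ∈ {4}
|BC| ∈ {33}
|AC| ∈ {√(1105 - 132·√(3))}

|AC| = √(1105 - 132·√(3))  (≈ 29.6035)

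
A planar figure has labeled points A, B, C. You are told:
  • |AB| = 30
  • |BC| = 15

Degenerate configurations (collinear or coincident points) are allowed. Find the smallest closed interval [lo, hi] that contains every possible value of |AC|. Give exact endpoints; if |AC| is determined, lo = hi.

|AC| ∈ [15, 45]  (≈ [15.0000, 45.0000])

|AB| ∈ {30}
|BC| ∈ {15}
|AC| ∈ [15, 45]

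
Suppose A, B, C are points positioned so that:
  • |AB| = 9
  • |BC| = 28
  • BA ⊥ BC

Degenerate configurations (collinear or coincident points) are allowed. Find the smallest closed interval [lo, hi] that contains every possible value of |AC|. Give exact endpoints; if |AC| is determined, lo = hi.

|AB| ∈ {9}
|BC| ∈ {28}
|AC| ∈ {√(865)}

|AC| = √(865)  (≈ 29.4109)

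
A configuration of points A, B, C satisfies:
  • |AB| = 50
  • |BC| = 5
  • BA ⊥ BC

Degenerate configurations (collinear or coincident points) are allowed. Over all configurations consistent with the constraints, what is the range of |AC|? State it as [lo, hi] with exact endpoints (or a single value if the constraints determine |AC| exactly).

|AB| ∈ {50}
|BC| ∈ {5}
|AC| ∈ {5·√(101)}

|AC| = 5·√(101)  (≈ 50.2494)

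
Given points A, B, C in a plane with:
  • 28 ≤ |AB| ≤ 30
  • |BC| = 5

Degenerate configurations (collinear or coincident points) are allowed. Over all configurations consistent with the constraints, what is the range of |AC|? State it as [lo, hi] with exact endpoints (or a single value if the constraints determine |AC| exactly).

|AC| ∈ [23, 35]  (≈ [23.0000, 35.0000])

|AB| ∈ [28, 30]
|BC| ∈ {5}
|AC| ∈ [23, 35]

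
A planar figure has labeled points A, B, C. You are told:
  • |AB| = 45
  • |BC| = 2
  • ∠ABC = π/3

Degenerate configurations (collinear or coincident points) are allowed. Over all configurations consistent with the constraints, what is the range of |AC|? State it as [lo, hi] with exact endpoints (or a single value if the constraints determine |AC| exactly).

|AB| ∈ {45}
|BC| ∈ {2}
|AC| ∈ {√(1939)}

|AC| = √(1939)  (≈ 44.0341)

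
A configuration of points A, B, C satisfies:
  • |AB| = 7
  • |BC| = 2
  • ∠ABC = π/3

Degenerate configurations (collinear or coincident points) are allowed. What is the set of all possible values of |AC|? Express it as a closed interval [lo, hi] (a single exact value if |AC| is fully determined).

|AB| ∈ {7}
|BC| ∈ {2}
|AC| ∈ {√(39)}

|AC| = √(39)  (≈ 6.2450)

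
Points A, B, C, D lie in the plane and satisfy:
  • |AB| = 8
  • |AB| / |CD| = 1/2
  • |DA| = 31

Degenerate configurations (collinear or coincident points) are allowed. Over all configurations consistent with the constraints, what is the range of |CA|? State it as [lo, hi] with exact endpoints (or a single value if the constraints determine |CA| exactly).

|CA| ∈ [15, 47]  (≈ [15.0000, 47.0000])

|AB| ∈ {8}
|AD| ∈ {31}
|CD| ∈ {16}
|BD| ∈ [23, 39]
|AC| ∈ [15, 47]
|BC| ∈ [7, 55]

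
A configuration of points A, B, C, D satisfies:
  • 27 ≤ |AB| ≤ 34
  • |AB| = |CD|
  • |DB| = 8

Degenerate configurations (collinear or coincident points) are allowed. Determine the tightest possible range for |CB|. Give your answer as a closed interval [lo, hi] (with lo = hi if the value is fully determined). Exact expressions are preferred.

|AB| ∈ [27, 34]
|BD| ∈ {8}
|CD| ∈ [27, 34]
|AD| ∈ [19, 42]
|BC| ∈ [19, 42]
|AC| ∈ [0, 76]

|CB| ∈ [19, 42]  (≈ [19.0000, 42.0000])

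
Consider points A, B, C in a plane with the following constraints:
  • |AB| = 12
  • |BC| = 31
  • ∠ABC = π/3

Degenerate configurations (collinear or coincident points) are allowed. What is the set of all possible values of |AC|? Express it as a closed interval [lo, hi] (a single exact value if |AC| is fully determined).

|AC| = √(733)  (≈ 27.0740)

|AB| ∈ {12}
|BC| ∈ {31}
|AC| ∈ {√(733)}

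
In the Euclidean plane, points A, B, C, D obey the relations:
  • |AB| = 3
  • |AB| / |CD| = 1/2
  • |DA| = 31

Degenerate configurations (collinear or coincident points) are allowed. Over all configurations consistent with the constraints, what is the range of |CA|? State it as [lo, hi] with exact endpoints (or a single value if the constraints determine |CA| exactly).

|CA| ∈ [25, 37]  (≈ [25.0000, 37.0000])

|AB| ∈ {3}
|AD| ∈ {31}
|CD| ∈ {6}
|BD| ∈ [28, 34]
|AC| ∈ [25, 37]
|BC| ∈ [22, 40]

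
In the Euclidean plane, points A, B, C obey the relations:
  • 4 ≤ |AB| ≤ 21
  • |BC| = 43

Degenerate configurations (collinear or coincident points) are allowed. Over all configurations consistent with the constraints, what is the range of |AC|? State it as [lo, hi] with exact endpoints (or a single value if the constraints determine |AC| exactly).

|AC| ∈ [22, 64]  (≈ [22.0000, 64.0000])

|AB| ∈ [4, 21]
|BC| ∈ {43}
|AC| ∈ [22, 64]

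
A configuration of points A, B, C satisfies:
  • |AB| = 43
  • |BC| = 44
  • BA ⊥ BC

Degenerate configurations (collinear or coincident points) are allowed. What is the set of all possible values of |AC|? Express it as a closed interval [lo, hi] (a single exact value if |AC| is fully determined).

|AB| ∈ {43}
|BC| ∈ {44}
|AC| ∈ {√(3785)}

|AC| = √(3785)  (≈ 61.5224)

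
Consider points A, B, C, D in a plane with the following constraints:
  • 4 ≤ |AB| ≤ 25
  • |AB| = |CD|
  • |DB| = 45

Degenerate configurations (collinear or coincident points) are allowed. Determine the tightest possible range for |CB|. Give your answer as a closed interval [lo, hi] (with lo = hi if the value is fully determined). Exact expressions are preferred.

|AB| ∈ [4, 25]
|BD| ∈ {45}
|CD| ∈ [4, 25]
|AD| ∈ [20, 70]
|BC| ∈ [20, 70]
|AC| ∈ [0, 95]

|CB| ∈ [20, 70]  (≈ [20.0000, 70.0000])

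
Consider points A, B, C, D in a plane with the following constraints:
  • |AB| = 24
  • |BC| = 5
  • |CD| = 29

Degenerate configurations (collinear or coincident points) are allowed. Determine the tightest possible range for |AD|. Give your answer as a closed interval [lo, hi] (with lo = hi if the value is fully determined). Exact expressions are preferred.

|AD| ∈ [0, 58]  (≈ [0.0000, 58.0000])

|AB| ∈ {24}
|BC| ∈ {5}
|CD| ∈ {29}
|AC| ∈ [19, 29]
|BD| ∈ [24, 34]
|AD| ∈ [0, 58]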